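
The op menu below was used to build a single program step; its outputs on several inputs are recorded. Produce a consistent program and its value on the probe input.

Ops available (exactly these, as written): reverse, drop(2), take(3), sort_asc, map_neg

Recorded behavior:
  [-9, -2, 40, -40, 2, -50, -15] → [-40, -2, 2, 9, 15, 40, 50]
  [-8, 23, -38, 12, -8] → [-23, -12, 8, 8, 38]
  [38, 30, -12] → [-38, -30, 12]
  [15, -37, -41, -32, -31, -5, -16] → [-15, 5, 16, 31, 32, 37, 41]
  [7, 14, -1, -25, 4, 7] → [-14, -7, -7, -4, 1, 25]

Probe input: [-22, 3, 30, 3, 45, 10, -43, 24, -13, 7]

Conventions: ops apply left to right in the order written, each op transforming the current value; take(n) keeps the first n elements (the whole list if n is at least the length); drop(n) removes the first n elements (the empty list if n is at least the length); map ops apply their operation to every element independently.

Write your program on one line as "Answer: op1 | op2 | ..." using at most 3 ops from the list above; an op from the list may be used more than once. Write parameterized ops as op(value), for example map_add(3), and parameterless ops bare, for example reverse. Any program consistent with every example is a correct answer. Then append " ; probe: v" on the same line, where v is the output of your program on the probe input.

reverse | map_neg | sort_asc ; probe: [-45, -30, -24, -10, -7, -3, -3, 13, 22, 43]

Check, running the answer program on each example:
  [-9, -2, 40, -40, 2, -50, -15] -> [-15, -50, 2, -40, 40, -2, -9] -> [15, 50, -2, 40, -40, 2, 9] -> [-40, -2, 2, 9, 15, 40, 50]
  [-8, 23, -38, 12, -8] -> [-8, 12, -38, 23, -8] -> [8, -12, 38, -23, 8] -> [-23, -12, 8, 8, 38]
  [38, 30, -12] -> [-12, 30, 38] -> [12, -30, -38] -> [-38, -30, 12]
  [15, -37, -41, -32, -31, -5, -16] -> [-16, -5, -31, -32, -41, -37, 15] -> [16, 5, 31, 32, 41, 37, -15] -> [-15, 5, 16, 31, 32, 37, 41]
  [7, 14, -1, -25, 4, 7] -> [7, 4, -25, -1, 14, 7] -> [-7, -4, 25, 1, -14, -7] -> [-14, -7, -7, -4, 1, 25]
  probe: [-22, 3, 30, 3, 45, 10, -43, 24, -13, 7] -> [7, -13, 24, -43, 10, 45, 3, 30, 3, -22] -> [-7, 13, -24, 43, -10, -45, -3, -30, -3, 22] -> [-45, -30, -24, -10, -7, -3, -3, 13, 22, 43]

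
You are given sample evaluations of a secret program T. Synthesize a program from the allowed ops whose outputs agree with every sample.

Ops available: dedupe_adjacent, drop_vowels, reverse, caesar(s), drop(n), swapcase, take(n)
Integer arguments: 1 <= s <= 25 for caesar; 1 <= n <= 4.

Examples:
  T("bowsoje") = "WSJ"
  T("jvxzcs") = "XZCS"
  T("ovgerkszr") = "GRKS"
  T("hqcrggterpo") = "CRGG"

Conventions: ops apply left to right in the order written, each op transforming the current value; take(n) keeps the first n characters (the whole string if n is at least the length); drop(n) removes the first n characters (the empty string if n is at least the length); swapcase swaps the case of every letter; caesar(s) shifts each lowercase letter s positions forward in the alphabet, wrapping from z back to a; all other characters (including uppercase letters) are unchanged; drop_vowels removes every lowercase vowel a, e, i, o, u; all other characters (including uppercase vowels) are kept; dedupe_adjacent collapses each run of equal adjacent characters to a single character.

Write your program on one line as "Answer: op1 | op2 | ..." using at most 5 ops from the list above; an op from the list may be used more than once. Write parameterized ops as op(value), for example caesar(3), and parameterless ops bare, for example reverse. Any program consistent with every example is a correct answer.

drop(2) | drop_vowels | take(4) | swapcase

Check, running the answer program on each example:
  "bowsoje" -> "wsoje" -> "wsj" -> "wsj" -> "WSJ"
  "jvxzcs" -> "xzcs" -> "xzcs" -> "xzcs" -> "XZCS"
  "ovgerkszr" -> "gerkszr" -> "grkszr" -> "grks" -> "GRKS"
  "hqcrggterpo" -> "crggterpo" -> "crggtrp" -> "crgg" -> "CRGG"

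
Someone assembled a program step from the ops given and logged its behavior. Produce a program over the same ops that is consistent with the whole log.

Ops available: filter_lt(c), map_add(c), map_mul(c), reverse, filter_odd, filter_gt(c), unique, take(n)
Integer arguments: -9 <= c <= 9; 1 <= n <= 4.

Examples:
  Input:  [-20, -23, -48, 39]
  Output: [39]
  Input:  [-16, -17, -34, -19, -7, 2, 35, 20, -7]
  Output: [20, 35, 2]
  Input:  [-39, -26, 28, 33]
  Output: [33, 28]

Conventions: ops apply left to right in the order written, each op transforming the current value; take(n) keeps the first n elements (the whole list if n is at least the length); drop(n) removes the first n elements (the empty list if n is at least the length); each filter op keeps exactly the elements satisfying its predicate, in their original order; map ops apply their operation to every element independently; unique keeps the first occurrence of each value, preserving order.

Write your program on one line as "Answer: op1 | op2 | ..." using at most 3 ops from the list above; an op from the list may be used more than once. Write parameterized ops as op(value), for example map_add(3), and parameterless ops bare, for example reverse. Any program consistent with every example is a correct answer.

reverse | unique | filter_gt(-5)

Check, running the answer program on each example:
  [-20, -23, -48, 39] -> [39, -48, -23, -20] -> [39, -48, -23, -20] -> [39]
  [-16, -17, -34, -19, -7, 2, 35, 20, -7] -> [-7, 20, 35, 2, -7, -19, -34, -17, -16] -> [-7, 20, 35, 2, -19, -34, -17, -16] -> [20, 35, 2]
  [-39, -26, 28, 33] -> [33, 28, -26, -39] -> [33, 28, -26, -39] -> [33, 28]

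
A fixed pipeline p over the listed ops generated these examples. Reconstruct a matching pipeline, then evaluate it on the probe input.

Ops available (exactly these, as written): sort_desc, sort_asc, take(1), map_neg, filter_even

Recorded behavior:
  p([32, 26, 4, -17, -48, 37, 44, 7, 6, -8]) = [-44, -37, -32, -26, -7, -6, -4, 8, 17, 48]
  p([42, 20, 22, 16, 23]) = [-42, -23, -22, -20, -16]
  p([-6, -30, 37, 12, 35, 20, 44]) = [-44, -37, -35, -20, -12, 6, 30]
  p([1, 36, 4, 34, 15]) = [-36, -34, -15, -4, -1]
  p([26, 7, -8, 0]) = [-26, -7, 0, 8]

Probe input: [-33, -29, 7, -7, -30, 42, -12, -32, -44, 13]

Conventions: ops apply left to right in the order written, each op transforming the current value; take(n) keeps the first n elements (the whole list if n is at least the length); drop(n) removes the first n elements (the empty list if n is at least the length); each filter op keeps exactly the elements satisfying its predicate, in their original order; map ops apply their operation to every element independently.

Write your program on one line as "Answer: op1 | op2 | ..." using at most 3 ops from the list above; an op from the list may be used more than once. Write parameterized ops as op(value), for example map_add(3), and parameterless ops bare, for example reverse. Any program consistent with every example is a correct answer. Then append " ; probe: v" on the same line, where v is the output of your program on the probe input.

sort_asc | sort_desc | map_neg ; probe: [-42, -13, -7, 7, 12, 29, 30, 32, 33, 44]

Check, running the answer program on each example:
  [32, 26, 4, -17, -48, 37, 44, 7, 6, -8] -> [-48, -17, -8, 4, 6, 7, 26, 32, 37, 44] -> [44, 37, 32, 26, 7, 6, 4, -8, -17, -48] -> [-44, -37, -32, -26, -7, -6, -4, 8, 17, 48]
  [42, 20, 22, 16, 23] -> [16, 20, 22, 23, 42] -> [42, 23, 22, 20, 16] -> [-42, -23, -22, -20, -16]
  [-6, -30, 37, 12, 35, 20, 44] -> [-30, -6, 12, 20, 35, 37, 44] -> [44, 37, 35, 20, 12, -6, -30] -> [-44, -37, -35, -20, -12, 6, 30]
  [1, 36, 4, 34, 15] -> [1, 4, 15, 34, 36] -> [36, 34, 15, 4, 1] -> [-36, -34, -15, -4, -1]
  [26, 7, -8, 0] -> [-8, 0, 7, 26] -> [26, 7, 0, -8] -> [-26, -7, 0, 8]
  probe: [-33, -29, 7, -7, -30, 42, -12, -32, -44, 13] -> [-44, -33, -32, -30, -29, -12, -7, 7, 13, 42] -> [42, 13, 7, -7, -12, -29, -30, -32, -33, -44] -> [-42, -13, -7, 7, 12, 29, 30, 32, 33, 44]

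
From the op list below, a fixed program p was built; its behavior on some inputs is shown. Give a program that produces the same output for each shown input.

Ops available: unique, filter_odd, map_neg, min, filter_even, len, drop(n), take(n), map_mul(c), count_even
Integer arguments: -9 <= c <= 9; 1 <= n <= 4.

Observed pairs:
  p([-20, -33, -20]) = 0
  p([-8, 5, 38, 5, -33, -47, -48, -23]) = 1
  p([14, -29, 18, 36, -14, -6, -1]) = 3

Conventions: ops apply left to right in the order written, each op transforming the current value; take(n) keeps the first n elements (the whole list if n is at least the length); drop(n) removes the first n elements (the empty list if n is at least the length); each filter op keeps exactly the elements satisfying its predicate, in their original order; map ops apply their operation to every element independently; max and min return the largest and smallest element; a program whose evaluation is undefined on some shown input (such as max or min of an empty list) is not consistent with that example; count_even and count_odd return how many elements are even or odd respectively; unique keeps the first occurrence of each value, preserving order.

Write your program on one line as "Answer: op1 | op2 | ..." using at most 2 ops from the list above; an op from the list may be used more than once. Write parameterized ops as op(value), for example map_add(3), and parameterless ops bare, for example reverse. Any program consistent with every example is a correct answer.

drop(3) | count_even

Check, running the answer program on each example:
  [-20, -33, -20] -> [] -> 0
  [-8, 5, 38, 5, -33, -47, -48, -23] -> [5, -33, -47, -48, -23] -> 1
  [14, -29, 18, 36, -14, -6, -1] -> [36, -14, -6, -1] -> 3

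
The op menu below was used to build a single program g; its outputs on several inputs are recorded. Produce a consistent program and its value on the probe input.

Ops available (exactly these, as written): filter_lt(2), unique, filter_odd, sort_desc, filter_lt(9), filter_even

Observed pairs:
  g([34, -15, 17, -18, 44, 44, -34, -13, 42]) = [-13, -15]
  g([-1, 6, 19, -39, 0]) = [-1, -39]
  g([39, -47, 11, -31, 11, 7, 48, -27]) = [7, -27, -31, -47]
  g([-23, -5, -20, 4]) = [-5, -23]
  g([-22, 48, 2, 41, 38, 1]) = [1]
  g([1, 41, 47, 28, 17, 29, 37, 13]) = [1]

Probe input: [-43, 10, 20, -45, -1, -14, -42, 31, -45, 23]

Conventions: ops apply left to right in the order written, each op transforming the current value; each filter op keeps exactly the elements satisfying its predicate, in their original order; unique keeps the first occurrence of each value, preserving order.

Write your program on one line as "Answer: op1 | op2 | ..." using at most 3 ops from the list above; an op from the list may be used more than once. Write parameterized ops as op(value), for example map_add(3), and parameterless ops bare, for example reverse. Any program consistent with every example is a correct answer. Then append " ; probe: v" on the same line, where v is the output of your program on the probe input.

filter_lt(9) | filter_odd | sort_desc ; probe: [-1, -43, -45, -45]

Check, running the answer program on each example:
  [34, -15, 17, -18, 44, 44, -34, -13, 42] -> [-15, -18, -34, -13] -> [-15, -13] -> [-13, -15]
  [-1, 6, 19, -39, 0] -> [-1, 6, -39, 0] -> [-1, -39] -> [-1, -39]
  [39, -47, 11, -31, 11, 7, 48, -27] -> [-47, -31, 7, -27] -> [-47, -31, 7, -27] -> [7, -27, -31, -47]
  [-23, -5, -20, 4] -> [-23, -5, -20, 4] -> [-23, -5] -> [-5, -23]
  [-22, 48, 2, 41, 38, 1] -> [-22, 2, 1] -> [1] -> [1]
  [1, 41, 47, 28, 17, 29, 37, 13] -> [1] -> [1] -> [1]
  probe: [-43, 10, 20, -45, -1, -14, -42, 31, -45, 23] -> [-43, -45, -1, -14, -42, -45] -> [-43, -45, -1, -45] -> [-1, -43, -45, -45]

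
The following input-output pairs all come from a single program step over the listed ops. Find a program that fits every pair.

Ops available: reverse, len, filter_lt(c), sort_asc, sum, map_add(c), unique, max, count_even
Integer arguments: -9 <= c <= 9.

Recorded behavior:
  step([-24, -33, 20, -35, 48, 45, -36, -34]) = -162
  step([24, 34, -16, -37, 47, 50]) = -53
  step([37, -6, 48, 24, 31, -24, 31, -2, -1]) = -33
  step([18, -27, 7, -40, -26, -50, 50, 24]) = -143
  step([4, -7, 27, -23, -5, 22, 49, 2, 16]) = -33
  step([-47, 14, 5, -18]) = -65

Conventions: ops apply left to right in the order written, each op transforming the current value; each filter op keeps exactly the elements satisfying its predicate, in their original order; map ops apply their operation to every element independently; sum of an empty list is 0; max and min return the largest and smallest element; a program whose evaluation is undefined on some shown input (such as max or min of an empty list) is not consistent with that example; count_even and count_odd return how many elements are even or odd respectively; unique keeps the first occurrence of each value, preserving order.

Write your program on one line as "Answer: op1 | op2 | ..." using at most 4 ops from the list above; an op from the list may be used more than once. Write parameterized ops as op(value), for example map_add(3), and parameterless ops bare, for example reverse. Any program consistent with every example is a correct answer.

filter_lt(5) | filter_lt(4) | sum

Check, running the answer program on each example:
  [-24, -33, 20, -35, 48, 45, -36, -34] -> [-24, -33, -35, -36, -34] -> [-24, -33, -35, -36, -34] -> -162
  [24, 34, -16, -37, 47, 50] -> [-16, -37] -> [-16, -37] -> -53
  [37, -6, 48, 24, 31, -24, 31, -2, -1] -> [-6, -24, -2, -1] -> [-6, -24, -2, -1] -> -33
  [18, -27, 7, -40, -26, -50, 50, 24] -> [-27, -40, -26, -50] -> [-27, -40, -26, -50] -> -143
  [4, -7, 27, -23, -5, 22, 49, 2, 16] -> [4, -7, -23, -5, 2] -> [-7, -23, -5, 2] -> -33
  [-47, 14, 5, -18] -> [-47, -18] -> [-47, -18] -> -65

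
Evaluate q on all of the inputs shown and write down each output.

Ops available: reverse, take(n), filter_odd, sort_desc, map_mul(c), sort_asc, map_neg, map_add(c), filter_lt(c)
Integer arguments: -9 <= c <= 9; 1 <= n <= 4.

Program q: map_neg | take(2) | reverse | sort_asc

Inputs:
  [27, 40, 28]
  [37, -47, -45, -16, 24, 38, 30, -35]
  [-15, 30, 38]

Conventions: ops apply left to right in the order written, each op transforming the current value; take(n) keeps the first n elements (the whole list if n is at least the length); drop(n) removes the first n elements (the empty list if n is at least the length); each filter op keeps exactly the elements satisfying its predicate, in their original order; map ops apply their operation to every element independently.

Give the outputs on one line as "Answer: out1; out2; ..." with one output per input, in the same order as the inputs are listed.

[-40, -27]; [-37, 47]; [-30, 15]

Execution, op by op:
  [27, 40, 28] -> [-27, -40, -28] -> [-27, -40] -> [-40, -27] -> [-40, -27]
  [37, -47, -45, -16, 24, 38, 30, -35] -> [-37, 47, 45, 16, -24, -38, -30, 35] -> [-37, 47] -> [47, -37] -> [-37, 47]
  [-15, 30, 38] -> [15, -30, -38] -> [15, -30] -> [-30, 15] -> [-30, 15]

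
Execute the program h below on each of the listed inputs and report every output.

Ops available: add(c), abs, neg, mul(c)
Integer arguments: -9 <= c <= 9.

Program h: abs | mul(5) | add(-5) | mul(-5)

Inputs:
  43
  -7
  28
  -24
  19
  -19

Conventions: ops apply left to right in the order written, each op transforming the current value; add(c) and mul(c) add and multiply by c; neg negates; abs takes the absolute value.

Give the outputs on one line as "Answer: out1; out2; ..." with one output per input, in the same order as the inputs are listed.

-1050; -150; -675; -575; -450; -450

Execution, op by op:
  43 -> 43 -> 215 -> 210 -> -1050
  -7 -> 7 -> 35 -> 30 -> -150
  28 -> 28 -> 140 -> 135 -> -675
  -24 -> 24 -> 120 -> 115 -> -575
  19 -> 19 -> 95 -> 90 -> -450
  -19 -> 19 -> 95 -> 90 -> -450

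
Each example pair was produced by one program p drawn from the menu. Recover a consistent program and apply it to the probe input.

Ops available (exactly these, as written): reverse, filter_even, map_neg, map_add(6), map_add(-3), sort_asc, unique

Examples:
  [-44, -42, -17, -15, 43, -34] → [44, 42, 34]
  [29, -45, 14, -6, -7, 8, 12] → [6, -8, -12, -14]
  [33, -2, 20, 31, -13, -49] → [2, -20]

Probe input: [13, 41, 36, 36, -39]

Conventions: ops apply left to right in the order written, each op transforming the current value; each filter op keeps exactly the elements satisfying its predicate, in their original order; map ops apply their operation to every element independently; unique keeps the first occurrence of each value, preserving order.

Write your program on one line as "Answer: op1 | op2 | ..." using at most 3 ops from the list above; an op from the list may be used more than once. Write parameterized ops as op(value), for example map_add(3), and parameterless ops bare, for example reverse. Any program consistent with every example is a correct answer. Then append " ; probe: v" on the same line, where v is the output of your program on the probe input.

filter_even | sort_asc | map_neg ; probe: [-36, -36]

Check, running the answer program on each example:
  [-44, -42, -17, -15, 43, -34] -> [-44, -42, -34] -> [-44, -42, -34] -> [44, 42, 34]
  [29, -45, 14, -6, -7, 8, 12] -> [14, -6, 8, 12] -> [-6, 8, 12, 14] -> [6, -8, -12, -14]
  [33, -2, 20, 31, -13, -49] -> [-2, 20] -> [-2, 20] -> [2, -20]
  probe: [13, 41, 36, 36, -39] -> [36, 36] -> [36, 36] -> [-36, -36]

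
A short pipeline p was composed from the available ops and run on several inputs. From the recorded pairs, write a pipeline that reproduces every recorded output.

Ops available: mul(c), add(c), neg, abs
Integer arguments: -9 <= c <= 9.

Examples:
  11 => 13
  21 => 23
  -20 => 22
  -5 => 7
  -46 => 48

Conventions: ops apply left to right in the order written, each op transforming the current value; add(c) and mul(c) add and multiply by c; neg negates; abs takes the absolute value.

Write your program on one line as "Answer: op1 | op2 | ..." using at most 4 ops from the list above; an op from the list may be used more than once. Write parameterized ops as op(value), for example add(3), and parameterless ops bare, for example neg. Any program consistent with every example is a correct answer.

neg | abs | add(2)

Check, running the answer program on each example:
  11 -> -11 -> 11 -> 13
  21 -> -21 -> 21 -> 23
  -20 -> 20 -> 20 -> 22
  -5 -> 5 -> 5 -> 7
  -46 -> 46 -> 46 -> 48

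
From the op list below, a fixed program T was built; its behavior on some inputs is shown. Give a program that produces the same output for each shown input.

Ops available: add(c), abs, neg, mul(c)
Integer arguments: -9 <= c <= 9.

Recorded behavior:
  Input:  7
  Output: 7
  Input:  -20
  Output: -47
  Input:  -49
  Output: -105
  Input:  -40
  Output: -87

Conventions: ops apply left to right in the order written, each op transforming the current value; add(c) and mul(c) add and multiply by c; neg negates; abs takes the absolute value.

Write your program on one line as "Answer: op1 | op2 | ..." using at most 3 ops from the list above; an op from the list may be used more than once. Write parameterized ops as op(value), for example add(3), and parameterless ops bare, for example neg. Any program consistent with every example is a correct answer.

add(-7) | mul(2) | add(7)

Check, running the answer program on each example:
  7 -> 0 -> 0 -> 7
  -20 -> -27 -> -54 -> -47
  -49 -> -56 -> -112 -> -105
  -40 -> -47 -> -94 -> -87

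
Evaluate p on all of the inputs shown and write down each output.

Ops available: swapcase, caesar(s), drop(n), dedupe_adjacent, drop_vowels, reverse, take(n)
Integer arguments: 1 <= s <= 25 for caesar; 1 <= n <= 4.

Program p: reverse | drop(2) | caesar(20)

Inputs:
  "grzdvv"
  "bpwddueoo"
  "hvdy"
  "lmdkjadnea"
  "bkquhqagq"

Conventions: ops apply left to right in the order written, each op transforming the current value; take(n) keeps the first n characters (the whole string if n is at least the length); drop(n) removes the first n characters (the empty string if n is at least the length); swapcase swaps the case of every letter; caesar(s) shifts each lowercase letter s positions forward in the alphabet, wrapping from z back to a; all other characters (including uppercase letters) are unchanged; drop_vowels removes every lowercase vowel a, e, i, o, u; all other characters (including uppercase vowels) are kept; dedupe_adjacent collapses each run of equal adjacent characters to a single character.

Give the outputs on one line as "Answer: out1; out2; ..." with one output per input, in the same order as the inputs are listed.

"xtla"; "yoxxqjv"; "pb"; "hxudexgf"; "ukbokev"

Execution, op by op:
  "grzdvv" -> "vvdzrg" -> "dzrg" -> "xtla"
  "bpwddueoo" -> "ooeuddwpb" -> "euddwpb" -> "yoxxqjv"
  "hvdy" -> "ydvh" -> "vh" -> "pb"
  "lmdkjadnea" -> "aendajkdml" -> "ndajkdml" -> "hxudexgf"
  "bkquhqagq" -> "qgaqhuqkb" -> "aqhuqkb" -> "ukbokev"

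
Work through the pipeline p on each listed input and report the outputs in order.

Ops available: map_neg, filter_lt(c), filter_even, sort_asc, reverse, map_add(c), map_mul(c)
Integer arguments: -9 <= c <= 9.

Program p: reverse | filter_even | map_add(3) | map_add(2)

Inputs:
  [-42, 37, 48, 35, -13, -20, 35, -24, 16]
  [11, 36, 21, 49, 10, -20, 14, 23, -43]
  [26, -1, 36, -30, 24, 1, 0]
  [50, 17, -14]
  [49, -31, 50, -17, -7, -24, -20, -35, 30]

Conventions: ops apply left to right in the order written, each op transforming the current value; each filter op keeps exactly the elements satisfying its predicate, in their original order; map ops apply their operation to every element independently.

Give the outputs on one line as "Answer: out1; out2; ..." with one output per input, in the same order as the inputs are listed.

Execution, op by op:
  [-42, 37, 48, 35, -13, -20, 35, -24, 16] -> [16, -24, 35, -20, -13, 35, 48, 37, -42] -> [16, -24, -20, 48, -42] -> [19, -21, -17, 51, -39] -> [21, -19, -15, 53, -37]
  [11, 36, 21, 49, 10, -20, 14, 23, -43] -> [-43, 23, 14, -20, 10, 49, 21, 36, 11] -> [14, -20, 10, 36] -> [17, -17, 13, 39] -> [19, -15, 15, 41]
  [26, -1, 36, -30, 24, 1, 0] -> [0, 1, 24, -30, 36, -1, 26] -> [0, 24, -30, 36, 26] -> [3, 27, -27, 39, 29] -> [5, 29, -25, 41, 31]
  [50, 17, -14] -> [-14, 17, 50] -> [-14, 50] -> [-11, 53] -> [-9, 55]
  [49, -31, 50, -17, -7, -24, -20, -35, 30] -> [30, -35, -20, -24, -7, -17, 50, -31, 49] -> [30, -20, -24, 50] -> [33, -17, -21, 53] -> [35, -15, -19, 55]

[21, -19, -15, 53, -37]; [19, -15, 15, 41]; [5, 29, -25, 41, 31]; [-9, 55]; [35, -15, -19, 55]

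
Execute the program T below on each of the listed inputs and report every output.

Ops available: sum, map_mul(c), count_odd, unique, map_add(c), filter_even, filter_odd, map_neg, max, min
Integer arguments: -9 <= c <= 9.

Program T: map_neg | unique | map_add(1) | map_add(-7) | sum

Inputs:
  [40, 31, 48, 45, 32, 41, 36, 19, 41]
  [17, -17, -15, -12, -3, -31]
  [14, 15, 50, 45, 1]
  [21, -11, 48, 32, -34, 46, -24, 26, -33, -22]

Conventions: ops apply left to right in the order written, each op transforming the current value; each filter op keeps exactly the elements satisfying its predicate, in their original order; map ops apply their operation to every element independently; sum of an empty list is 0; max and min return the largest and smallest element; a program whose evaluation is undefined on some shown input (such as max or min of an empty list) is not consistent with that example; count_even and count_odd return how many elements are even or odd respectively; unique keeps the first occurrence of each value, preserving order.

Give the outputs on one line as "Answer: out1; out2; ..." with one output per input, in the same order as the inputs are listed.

Execution, op by op:
  [40, 31, 48, 45, 32, 41, 36, 19, 41] -> [-40, -31, -48, -45, -32, -41, -36, -19, -41] -> [-40, -31, -48, -45, -32, -41, -36, -19] -> [-39, -30, -47, -44, -31, -40, -35, -18] -> [-46, -37, -54, -51, -38, -47, -42, -25] -> -340
  [17, -17, -15, -12, -3, -31] -> [-17, 17, 15, 12, 3, 31] -> [-17, 17, 15, 12, 3, 31] -> [-16, 18, 16, 13, 4, 32] -> [-23, 11, 9, 6, -3, 25] -> 25
  [14, 15, 50, 45, 1] -> [-14, -15, -50, -45, -1] -> [-14, -15, -50, -45, -1] -> [-13, -14, -49, -44, 0] -> [-20, -21, -56, -51, -7] -> -155
  [21, -11, 48, 32, -34, 46, -24, 26, -33, -22] -> [-21, 11, -48, -32, 34, -46, 24, -26, 33, 22] -> [-21, 11, -48, -32, 34, -46, 24, -26, 33, 22] -> [-20, 12, -47, -31, 35, -45, 25, -25, 34, 23] -> [-27, 5, -54, -38, 28, -52, 18, -32, 27, 16] -> -109

-340; 25; -155; -109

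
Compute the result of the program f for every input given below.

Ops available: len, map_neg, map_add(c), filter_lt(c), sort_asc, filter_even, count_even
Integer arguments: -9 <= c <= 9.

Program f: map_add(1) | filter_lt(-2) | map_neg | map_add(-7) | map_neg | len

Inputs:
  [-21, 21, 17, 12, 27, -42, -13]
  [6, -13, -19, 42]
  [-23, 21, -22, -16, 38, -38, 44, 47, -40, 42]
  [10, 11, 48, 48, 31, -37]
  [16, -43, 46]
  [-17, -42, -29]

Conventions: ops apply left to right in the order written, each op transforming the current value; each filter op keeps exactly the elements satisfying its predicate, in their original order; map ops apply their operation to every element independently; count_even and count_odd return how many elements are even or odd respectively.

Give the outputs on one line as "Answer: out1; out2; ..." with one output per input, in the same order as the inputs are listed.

3; 2; 5; 1; 1; 3

Execution, op by op:
  [-21, 21, 17, 12, 27, -42, -13] -> [-20, 22, 18, 13, 28, -41, -12] -> [-20, -41, -12] -> [20, 41, 12] -> [13, 34, 5] -> [-13, -34, -5] -> 3
  [6, -13, -19, 42] -> [7, -12, -18, 43] -> [-12, -18] -> [12, 18] -> [5, 11] -> [-5, -11] -> 2
  [-23, 21, -22, -16, 38, -38, 44, 47, -40, 42] -> [-22, 22, -21, -15, 39, -37, 45, 48, -39, 43] -> [-22, -21, -15, -37, -39] -> [22, 21, 15, 37, 39] -> [15, 14, 8, 30, 32] -> [-15, -14, -8, -30, -32] -> 5
  [10, 11, 48, 48, 31, -37] -> [11, 12, 49, 49, 32, -36] -> [-36] -> [36] -> [29] -> [-29] -> 1
  [16, -43, 46] -> [17, -42, 47] -> [-42] -> [42] -> [35] -> [-35] -> 1
  [-17, -42, -29] -> [-16, -41, -28] -> [-16, -41, -28] -> [16, 41, 28] -> [9, 34, 21] -> [-9, -34, -21] -> 3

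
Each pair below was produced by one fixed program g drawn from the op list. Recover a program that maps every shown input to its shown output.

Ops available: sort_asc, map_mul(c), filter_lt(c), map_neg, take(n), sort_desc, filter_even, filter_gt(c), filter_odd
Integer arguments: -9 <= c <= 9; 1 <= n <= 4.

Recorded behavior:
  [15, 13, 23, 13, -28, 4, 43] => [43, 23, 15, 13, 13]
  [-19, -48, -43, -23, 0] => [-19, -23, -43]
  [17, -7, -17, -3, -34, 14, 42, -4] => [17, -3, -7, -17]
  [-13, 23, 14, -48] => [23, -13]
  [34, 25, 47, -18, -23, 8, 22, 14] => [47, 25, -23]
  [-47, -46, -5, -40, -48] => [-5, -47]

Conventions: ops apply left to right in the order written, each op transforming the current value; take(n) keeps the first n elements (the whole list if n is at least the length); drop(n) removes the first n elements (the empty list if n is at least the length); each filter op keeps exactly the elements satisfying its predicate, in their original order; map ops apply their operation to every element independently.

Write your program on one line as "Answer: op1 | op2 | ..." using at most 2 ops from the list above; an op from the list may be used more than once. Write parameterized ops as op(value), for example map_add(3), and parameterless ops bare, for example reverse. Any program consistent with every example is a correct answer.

filter_odd | sort_desc

Check, running the answer program on each example:
  [15, 13, 23, 13, -28, 4, 43] -> [15, 13, 23, 13, 43] -> [43, 23, 15, 13, 13]
  [-19, -48, -43, -23, 0] -> [-19, -43, -23] -> [-19, -23, -43]
  [17, -7, -17, -3, -34, 14, 42, -4] -> [17, -7, -17, -3] -> [17, -3, -7, -17]
  [-13, 23, 14, -48] -> [-13, 23] -> [23, -13]
  [34, 25, 47, -18, -23, 8, 22, 14] -> [25, 47, -23] -> [47, 25, -23]
  [-47, -46, -5, -40, -48] -> [-47, -5] -> [-5, -47]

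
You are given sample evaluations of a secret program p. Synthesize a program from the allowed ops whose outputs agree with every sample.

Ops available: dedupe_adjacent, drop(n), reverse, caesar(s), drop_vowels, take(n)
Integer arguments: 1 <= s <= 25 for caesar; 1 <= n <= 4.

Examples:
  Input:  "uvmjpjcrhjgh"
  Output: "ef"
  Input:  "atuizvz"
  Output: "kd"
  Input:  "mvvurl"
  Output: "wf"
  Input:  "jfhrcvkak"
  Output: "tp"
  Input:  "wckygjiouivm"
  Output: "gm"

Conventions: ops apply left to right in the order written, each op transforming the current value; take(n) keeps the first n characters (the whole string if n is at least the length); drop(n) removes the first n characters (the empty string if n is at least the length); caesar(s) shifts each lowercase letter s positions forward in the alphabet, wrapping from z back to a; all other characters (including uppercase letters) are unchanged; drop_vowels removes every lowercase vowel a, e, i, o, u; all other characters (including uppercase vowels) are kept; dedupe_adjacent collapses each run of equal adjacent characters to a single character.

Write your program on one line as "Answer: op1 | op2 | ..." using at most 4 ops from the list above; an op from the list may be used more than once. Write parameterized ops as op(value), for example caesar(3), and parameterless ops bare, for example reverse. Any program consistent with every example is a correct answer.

caesar(10) | take(4) | take(2)

Check, running the answer program on each example:
  "uvmjpjcrhjgh" -> "efwtztmbrtqr" -> "efwt" -> "ef"
  "atuizvz" -> "kdesjfj" -> "kdes" -> "kd"
  "mvvurl" -> "wffebv" -> "wffe" -> "wf"
  "jfhrcvkak" -> "tprbmfuku" -> "tprb" -> "tp"
  "wckygjiouivm" -> "gmuiqtsyesfw" -> "gmui" -> "gm"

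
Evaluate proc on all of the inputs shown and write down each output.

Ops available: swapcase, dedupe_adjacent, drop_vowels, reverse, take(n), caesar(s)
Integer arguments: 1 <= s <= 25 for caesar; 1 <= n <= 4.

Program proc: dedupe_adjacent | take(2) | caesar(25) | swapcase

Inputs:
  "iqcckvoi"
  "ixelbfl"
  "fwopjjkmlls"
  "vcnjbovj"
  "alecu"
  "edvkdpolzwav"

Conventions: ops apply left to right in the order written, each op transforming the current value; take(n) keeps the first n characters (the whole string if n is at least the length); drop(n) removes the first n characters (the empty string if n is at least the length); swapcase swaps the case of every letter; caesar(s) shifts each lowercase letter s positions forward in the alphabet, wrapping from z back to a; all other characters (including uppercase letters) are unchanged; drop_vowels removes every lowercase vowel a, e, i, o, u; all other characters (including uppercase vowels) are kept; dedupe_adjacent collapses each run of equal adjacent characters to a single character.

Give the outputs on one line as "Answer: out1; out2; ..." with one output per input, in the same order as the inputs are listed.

Execution, op by op:
  "iqcckvoi" -> "iqckvoi" -> "iq" -> "hp" -> "HP"
  "ixelbfl" -> "ixelbfl" -> "ix" -> "hw" -> "HW"
  "fwopjjkmlls" -> "fwopjkmls" -> "fw" -> "ev" -> "EV"
  "vcnjbovj" -> "vcnjbovj" -> "vc" -> "ub" -> "UB"
  "alecu" -> "alecu" -> "al" -> "zk" -> "ZK"
  "edvkdpolzwav" -> "edvkdpolzwav" -> "ed" -> "dc" -> "DC"

"HP"; "HW"; "EV"; "UB"; "ZK"; "DC"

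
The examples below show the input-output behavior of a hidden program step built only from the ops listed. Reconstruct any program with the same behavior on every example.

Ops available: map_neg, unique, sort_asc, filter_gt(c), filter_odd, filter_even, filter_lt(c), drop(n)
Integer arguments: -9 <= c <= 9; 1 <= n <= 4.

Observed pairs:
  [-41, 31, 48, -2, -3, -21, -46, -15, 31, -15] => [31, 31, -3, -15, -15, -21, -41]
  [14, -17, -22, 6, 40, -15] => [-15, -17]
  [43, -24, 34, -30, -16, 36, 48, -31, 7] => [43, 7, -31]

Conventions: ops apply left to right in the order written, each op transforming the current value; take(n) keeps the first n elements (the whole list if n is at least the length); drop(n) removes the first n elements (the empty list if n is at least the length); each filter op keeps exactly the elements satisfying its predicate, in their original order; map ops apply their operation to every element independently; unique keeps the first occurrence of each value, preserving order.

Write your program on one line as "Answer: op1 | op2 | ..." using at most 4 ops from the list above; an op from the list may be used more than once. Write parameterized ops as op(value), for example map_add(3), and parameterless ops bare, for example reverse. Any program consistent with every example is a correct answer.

map_neg | filter_odd | sort_asc | map_neg

Check, running the answer program on each example:
  [-41, 31, 48, -2, -3, -21, -46, -15, 31, -15] -> [41, -31, -48, 2, 3, 21, 46, 15, -31, 15] -> [41, -31, 3, 21, 15, -31, 15] -> [-31, -31, 3, 15, 15, 21, 41] -> [31, 31, -3, -15, -15, -21, -41]
  [14, -17, -22, 6, 40, -15] -> [-14, 17, 22, -6, -40, 15] -> [17, 15] -> [15, 17] -> [-15, -17]
  [43, -24, 34, -30, -16, 36, 48, -31, 7] -> [-43, 24, -34, 30, 16, -36, -48, 31, -7] -> [-43, 31, -7] -> [-43, -7, 31] -> [43, 7, -31]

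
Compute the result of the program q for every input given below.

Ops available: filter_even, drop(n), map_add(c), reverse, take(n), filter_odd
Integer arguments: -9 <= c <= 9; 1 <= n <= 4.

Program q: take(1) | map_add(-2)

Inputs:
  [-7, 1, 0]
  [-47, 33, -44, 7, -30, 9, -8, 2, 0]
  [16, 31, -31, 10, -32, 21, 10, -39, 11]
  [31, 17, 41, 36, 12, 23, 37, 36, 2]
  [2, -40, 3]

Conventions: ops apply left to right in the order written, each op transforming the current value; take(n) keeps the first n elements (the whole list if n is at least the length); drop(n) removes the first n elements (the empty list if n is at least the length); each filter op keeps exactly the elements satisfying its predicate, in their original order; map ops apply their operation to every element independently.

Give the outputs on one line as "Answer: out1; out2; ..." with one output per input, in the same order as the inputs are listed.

Execution, op by op:
  [-7, 1, 0] -> [-7] -> [-9]
  [-47, 33, -44, 7, -30, 9, -8, 2, 0] -> [-47] -> [-49]
  [16, 31, -31, 10, -32, 21, 10, -39, 11] -> [16] -> [14]
  [31, 17, 41, 36, 12, 23, 37, 36, 2] -> [31] -> [29]
  [2, -40, 3] -> [2] -> [0]

[-9]; [-49]; [14]; [29]; [0]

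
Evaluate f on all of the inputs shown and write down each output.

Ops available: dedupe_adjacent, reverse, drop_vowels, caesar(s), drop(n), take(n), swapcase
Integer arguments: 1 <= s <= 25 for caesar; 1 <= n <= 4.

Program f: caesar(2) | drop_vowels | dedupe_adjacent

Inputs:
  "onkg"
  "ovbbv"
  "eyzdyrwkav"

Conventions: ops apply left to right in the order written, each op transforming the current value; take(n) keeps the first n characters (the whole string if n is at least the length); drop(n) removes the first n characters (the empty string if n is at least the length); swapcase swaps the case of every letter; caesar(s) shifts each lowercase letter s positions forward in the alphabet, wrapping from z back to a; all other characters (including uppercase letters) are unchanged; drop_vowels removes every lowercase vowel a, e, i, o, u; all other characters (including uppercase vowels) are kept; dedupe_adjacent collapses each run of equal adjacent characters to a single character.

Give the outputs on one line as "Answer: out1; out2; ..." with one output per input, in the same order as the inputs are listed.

"qpm"; "qxdx"; "gbftymcx"

Execution, op by op:
  "onkg" -> "qpmi" -> "qpm" -> "qpm"
  "ovbbv" -> "qxddx" -> "qxddx" -> "qxdx"
  "eyzdyrwkav" -> "gabfatymcx" -> "gbftymcx" -> "gbftymcx"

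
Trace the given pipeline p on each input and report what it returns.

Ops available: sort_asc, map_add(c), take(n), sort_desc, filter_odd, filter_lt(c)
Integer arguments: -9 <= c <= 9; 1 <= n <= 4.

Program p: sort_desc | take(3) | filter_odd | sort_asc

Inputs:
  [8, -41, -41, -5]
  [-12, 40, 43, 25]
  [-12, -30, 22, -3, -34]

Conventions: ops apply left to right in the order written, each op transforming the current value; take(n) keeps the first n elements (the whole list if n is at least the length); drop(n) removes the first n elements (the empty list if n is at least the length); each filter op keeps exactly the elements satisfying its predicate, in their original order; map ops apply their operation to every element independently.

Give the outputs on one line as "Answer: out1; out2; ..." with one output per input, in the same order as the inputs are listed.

[-41, -5]; [25, 43]; [-3]

Execution, op by op:
  [8, -41, -41, -5] -> [8, -5, -41, -41] -> [8, -5, -41] -> [-5, -41] -> [-41, -5]
  [-12, 40, 43, 25] -> [43, 40, 25, -12] -> [43, 40, 25] -> [43, 25] -> [25, 43]
  [-12, -30, 22, -3, -34] -> [22, -3, -12, -30, -34] -> [22, -3, -12] -> [-3] -> [-3]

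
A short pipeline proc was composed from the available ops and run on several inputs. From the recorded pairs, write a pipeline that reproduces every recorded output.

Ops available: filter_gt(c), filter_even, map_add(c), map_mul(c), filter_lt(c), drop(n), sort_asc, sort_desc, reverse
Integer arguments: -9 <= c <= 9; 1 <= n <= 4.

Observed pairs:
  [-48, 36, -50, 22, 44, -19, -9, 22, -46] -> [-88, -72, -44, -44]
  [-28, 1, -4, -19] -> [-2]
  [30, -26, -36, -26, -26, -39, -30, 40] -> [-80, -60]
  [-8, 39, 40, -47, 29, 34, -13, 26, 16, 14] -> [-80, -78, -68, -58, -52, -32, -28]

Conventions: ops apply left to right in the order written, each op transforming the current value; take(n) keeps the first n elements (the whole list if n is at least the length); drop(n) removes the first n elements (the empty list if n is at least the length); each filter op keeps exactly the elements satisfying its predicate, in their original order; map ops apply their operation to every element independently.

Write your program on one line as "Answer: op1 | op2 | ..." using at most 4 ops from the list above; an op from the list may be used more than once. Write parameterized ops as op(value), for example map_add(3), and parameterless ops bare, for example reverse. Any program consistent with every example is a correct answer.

map_mul(-2) | sort_asc | filter_lt(-1)

Check, running the answer program on each example:
  [-48, 36, -50, 22, 44, -19, -9, 22, -46] -> [96, -72, 100, -44, -88, 38, 18, -44, 92] -> [-88, -72, -44, -44, 18, 38, 92, 96, 100] -> [-88, -72, -44, -44]
  [-28, 1, -4, -19] -> [56, -2, 8, 38] -> [-2, 8, 38, 56] -> [-2]
  [30, -26, -36, -26, -26, -39, -30, 40] -> [-60, 52, 72, 52, 52, 78, 60, -80] -> [-80, -60, 52, 52, 52, 60, 72, 78] -> [-80, -60]
  [-8, 39, 40, -47, 29, 34, -13, 26, 16, 14] -> [16, -78, -80, 94, -58, -68, 26, -52, -32, -28] -> [-80, -78, -68, -58, -52, -32, -28, 16, 26, 94] -> [-80, -78, -68, -58, -52, -32, -28]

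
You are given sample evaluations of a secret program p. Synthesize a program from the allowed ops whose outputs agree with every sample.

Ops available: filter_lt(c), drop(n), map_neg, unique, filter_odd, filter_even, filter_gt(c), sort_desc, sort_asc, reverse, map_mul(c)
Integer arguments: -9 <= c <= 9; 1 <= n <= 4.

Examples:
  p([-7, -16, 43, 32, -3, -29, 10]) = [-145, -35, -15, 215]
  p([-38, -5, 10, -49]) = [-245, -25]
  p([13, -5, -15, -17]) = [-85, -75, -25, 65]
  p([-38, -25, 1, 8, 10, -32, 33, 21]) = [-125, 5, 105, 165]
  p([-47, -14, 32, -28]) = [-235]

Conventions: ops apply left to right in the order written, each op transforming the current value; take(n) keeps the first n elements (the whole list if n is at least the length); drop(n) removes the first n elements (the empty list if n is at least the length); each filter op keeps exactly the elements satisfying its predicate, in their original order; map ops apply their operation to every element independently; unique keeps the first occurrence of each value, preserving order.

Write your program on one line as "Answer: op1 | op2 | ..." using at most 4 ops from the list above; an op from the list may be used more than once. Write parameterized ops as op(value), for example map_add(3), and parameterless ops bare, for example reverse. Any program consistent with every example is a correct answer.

reverse | sort_asc | filter_odd | map_mul(5)

Check, running the answer program on each example:
  [-7, -16, 43, 32, -3, -29, 10] -> [10, -29, -3, 32, 43, -16, -7] -> [-29, -16, -7, -3, 10, 32, 43] -> [-29, -7, -3, 43] -> [-145, -35, -15, 215]
  [-38, -5, 10, -49] -> [-49, 10, -5, -38] -> [-49, -38, -5, 10] -> [-49, -5] -> [-245, -25]
  [13, -5, -15, -17] -> [-17, -15, -5, 13] -> [-17, -15, -5, 13] -> [-17, -15, -5, 13] -> [-85, -75, -25, 65]
  [-38, -25, 1, 8, 10, -32, 33, 21] -> [21, 33, -32, 10, 8, 1, -25, -38] -> [-38, -32, -25, 1, 8, 10, 21, 33] -> [-25, 1, 21, 33] -> [-125, 5, 105, 165]
  [-47, -14, 32, -28] -> [-28, 32, -14, -47] -> [-47, -28, -14, 32] -> [-47] -> [-235]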